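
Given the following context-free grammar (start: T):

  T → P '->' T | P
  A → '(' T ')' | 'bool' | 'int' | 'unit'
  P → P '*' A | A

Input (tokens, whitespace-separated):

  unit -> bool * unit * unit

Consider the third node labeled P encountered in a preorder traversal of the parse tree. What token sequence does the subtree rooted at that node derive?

bool * unit

[T [P [A unit]] -> [T [P [P [P [A bool]] * [A unit]] * [A unit]]]]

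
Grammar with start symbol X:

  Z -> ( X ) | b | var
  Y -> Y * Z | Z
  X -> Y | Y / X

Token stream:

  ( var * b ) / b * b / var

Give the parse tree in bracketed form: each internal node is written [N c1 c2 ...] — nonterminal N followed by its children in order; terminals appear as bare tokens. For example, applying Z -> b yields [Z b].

X
Y / X
Z / X
( X ) / X
( Y ) / X
( Y * Z ) / X
( Z * Z ) / X
( var * Z ) / X
( var * b ) / X
( var * b ) / Y / X
( var * b ) / Y * Z / X
( var * b ) / Z * Z / X
( var * b ) / b * Z / X
( var * b ) / b * b / X
( var * b ) / b * b / Y
( var * b ) / b * b / Z
( var * b ) / b * b / var

[X [Y [Z ( [X [Y [Y [Z var]] * [Z b]]] )]] / [X [Y [Y [Z b]] * [Z b]] / [X [Y [Z var]]]]]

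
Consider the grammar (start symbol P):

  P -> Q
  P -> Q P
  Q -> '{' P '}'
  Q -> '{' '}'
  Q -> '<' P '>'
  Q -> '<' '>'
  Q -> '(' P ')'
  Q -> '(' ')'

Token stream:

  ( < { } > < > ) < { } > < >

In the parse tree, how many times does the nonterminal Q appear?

[P [Q ( [P [Q < [P [Q { }]] >] [P [Q < >]]] )] [P [Q < [P [Q { }]] >] [P [Q < >]]]]

7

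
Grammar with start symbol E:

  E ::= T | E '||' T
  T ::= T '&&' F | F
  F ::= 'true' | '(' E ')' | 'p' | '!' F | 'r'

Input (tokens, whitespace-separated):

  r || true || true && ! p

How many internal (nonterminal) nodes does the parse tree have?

12

[E [E [E [T [F r]]] || [T [F true]]] || [T [T [F true]] && [F ! [F p]]]]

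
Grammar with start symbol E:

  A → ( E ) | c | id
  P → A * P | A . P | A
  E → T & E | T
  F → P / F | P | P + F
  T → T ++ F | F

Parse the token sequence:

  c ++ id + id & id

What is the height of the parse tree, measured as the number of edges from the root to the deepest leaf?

[E [T [T [F [P [A c]]]] ++ [F [P [A id]] + [F [P [A id]]]]] & [E [T [F [P [A id]]]]]]

6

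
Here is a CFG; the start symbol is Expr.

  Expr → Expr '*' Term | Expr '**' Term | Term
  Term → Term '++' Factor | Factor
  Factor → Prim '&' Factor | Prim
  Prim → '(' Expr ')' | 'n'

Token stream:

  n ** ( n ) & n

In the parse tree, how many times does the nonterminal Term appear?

[Expr [Expr [Term [Factor [Prim n]]]] ** [Term [Factor [Prim ( [Expr [Term [Factor [Prim n]]]] )] & [Factor [Prim n]]]]]

3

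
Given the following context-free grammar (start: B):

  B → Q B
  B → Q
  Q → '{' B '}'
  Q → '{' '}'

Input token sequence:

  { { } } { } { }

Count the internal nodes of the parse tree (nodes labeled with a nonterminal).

[B [Q { [B [Q { }]] }] [B [Q { }] [B [Q { }]]]]

8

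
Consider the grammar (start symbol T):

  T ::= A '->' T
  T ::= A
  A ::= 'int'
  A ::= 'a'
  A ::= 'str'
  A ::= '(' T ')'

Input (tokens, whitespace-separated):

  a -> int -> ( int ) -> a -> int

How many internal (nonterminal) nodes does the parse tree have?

[T [A a] -> [T [A int] -> [T [A ( [T [A int]] )] -> [T [A a] -> [T [A int]]]]]]

12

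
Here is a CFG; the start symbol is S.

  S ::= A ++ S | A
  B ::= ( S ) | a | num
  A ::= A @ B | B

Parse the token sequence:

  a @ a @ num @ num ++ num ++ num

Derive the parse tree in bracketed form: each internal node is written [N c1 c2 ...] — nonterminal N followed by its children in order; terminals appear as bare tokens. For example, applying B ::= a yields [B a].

[S [A [A [A [A [B a]] @ [B a]] @ [B num]] @ [B num]] ++ [S [A [B num]] ++ [S [A [B num]]]]]

S
A ++ S
A @ B ++ S
A @ B @ B ++ S
A @ B @ B @ B ++ S
B @ B @ B @ B ++ S
a @ B @ B @ B ++ S
a @ a @ B @ B ++ S
a @ a @ num @ B ++ S
a @ a @ num @ num ++ S
a @ a @ num @ num ++ A ++ S
a @ a @ num @ num ++ B ++ S
a @ a @ num @ num ++ num ++ S
a @ a @ num @ num ++ num ++ A
a @ a @ num @ num ++ num ++ B
a @ a @ num @ num ++ num ++ num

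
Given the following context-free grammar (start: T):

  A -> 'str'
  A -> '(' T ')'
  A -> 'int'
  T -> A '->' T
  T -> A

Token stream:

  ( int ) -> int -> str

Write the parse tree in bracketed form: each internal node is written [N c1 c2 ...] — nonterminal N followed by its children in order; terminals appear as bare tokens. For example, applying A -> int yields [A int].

[T [A ( [T [A int]] )] -> [T [A int] -> [T [A str]]]]

T
A -> T
( T ) -> T
( A ) -> T
( int ) -> T
( int ) -> A -> T
( int ) -> int -> T
( int ) -> int -> A
( int ) -> int -> str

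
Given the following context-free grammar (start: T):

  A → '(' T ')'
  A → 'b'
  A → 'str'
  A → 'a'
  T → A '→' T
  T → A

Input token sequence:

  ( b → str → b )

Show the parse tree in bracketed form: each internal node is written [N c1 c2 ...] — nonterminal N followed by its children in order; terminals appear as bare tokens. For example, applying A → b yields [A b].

T
A
( T )
( A → T )
( b → T )
( b → A → T )
( b → str → T )
( b → str → A )
( b → str → b )

[T [A ( [T [A b] → [T [A str] → [T [A b]]]] )]]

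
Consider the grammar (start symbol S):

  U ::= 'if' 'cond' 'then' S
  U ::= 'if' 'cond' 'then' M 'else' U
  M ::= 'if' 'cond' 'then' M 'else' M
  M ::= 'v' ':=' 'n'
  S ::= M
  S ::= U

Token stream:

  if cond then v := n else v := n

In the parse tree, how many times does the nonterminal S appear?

1

[S [M if cond then [M v := n] else [M v := n]]]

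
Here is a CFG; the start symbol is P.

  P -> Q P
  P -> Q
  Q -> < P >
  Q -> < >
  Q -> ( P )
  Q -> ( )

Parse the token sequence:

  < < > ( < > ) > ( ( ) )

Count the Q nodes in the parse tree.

[P [Q < [P [Q < >] [P [Q ( [P [Q < >]] )]]] >] [P [Q ( [P [Q ( )]] )]]]

6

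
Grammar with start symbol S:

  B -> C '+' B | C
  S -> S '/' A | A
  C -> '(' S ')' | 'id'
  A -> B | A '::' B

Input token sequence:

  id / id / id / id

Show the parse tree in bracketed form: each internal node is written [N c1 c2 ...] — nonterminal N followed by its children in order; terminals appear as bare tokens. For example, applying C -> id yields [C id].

[S [S [S [S [A [B [C id]]]] / [A [B [C id]]]] / [A [B [C id]]]] / [A [B [C id]]]]

S
S / A
S / A / A
S / A / A / A
A / A / A / A
B / A / A / A
C / A / A / A
id / A / A / A
id / B / A / A
id / C / A / A
id / id / A / A
id / id / B / A
id / id / C / A
id / id / id / A
id / id / id / B
id / id / id / C
id / id / id / id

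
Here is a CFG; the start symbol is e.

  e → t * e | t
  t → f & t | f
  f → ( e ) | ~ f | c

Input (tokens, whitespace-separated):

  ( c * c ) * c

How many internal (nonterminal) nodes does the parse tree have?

12

[e [t [f ( [e [t [f c]] * [e [t [f c]]]] )]] * [e [t [f c]]]]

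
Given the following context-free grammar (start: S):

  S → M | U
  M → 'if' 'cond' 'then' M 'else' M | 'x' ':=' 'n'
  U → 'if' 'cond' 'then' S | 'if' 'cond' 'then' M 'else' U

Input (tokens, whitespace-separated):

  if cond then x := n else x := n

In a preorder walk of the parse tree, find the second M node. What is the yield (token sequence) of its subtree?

[S [M if cond then [M x := n] else [M x := n]]]

x := n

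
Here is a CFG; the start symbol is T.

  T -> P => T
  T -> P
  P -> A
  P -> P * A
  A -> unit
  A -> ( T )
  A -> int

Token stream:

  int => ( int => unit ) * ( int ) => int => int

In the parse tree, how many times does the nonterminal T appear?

[T [P [A int]] => [T [P [P [A ( [T [P [A int]] => [T [P [A unit]]]] )]] * [A ( [T [P [A int]]] )]] => [T [P [A int]] => [T [P [A int]]]]]]

7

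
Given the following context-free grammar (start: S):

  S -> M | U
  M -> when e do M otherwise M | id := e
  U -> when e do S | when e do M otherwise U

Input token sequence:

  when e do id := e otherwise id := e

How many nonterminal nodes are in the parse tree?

4

[S [M when e do [M id := e] otherwise [M id := e]]]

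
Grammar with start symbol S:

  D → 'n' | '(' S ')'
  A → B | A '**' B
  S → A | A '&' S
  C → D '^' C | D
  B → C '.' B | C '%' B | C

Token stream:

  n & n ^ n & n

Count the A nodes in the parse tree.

3

[S [A [B [C [D n]]]] & [S [A [B [C [D n] ^ [C [D n]]]]] & [S [A [B [C [D n]]]]]]]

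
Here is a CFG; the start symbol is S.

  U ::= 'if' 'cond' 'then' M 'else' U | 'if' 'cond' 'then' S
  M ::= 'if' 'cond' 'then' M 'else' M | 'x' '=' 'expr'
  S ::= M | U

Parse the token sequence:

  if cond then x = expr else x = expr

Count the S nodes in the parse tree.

1

[S [M if cond then [M x = expr] else [M x = expr]]]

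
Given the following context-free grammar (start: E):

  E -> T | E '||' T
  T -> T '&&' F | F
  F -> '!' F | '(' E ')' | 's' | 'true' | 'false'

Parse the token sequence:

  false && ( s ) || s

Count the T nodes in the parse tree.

4

[E [E [T [T [F false]] && [F ( [E [T [F s]]] )]]] || [T [F s]]]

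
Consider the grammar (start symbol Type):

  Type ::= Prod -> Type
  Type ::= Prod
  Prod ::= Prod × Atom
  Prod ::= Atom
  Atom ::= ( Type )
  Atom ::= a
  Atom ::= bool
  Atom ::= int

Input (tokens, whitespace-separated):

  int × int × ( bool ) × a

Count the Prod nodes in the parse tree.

[Type [Prod [Prod [Prod [Prod [Atom int]] × [Atom int]] × [Atom ( [Type [Prod [Atom bool]]] )]] × [Atom a]]]

5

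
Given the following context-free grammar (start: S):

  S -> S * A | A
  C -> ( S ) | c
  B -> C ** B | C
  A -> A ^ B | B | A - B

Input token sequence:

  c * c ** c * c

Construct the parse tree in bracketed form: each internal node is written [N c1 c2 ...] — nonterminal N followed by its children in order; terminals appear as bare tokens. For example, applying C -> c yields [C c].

[S [S [S [A [B [C c]]]] * [A [B [C c] ** [B [C c]]]]] * [A [B [C c]]]]

S
S * A
S * A * A
A * A * A
B * A * A
C * A * A
c * A * A
c * B * A
c * C ** B * A
c * c ** B * A
c * c ** C * A
c * c ** c * A
c * c ** c * B
c * c ** c * C
c * c ** c * c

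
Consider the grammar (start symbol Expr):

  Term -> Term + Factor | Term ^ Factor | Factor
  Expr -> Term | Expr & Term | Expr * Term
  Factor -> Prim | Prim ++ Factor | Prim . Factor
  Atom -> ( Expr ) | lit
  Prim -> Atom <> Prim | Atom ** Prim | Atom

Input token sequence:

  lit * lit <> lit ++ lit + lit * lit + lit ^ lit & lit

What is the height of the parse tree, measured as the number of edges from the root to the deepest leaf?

9

[Expr [Expr [Expr [Expr [Term [Factor [Prim [Atom lit]]]]] * [Term [Term [Factor [Prim [Atom lit] <> [Prim [Atom lit]]] ++ [Factor [Prim [Atom lit]]]]] + [Factor [Prim [Atom lit]]]]] * [Term [Term [Term [Factor [Prim [Atom lit]]]] + [Factor [Prim [Atom lit]]]] ^ [Factor [Prim [Atom lit]]]]] & [Term [Factor [Prim [Atom lit]]]]]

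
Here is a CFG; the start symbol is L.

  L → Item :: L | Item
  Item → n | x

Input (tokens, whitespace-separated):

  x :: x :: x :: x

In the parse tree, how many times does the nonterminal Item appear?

[L [Item x] :: [L [Item x] :: [L [Item x] :: [L [Item x]]]]]

4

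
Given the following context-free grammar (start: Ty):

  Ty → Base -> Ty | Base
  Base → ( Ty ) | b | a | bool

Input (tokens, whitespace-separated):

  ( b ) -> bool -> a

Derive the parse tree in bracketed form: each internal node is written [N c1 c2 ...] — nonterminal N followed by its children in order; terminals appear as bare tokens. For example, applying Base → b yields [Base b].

[Ty [Base ( [Ty [Base b]] )] -> [Ty [Base bool] -> [Ty [Base a]]]]

Ty
Base -> Ty
( Ty ) -> Ty
( Base ) -> Ty
( b ) -> Ty
( b ) -> Base -> Ty
( b ) -> bool -> Ty
( b ) -> bool -> Base
( b ) -> bool -> a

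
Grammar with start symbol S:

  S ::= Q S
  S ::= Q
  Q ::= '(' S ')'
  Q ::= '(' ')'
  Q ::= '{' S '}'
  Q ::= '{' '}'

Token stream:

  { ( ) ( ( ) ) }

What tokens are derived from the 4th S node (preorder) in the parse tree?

[S [Q { [S [Q ( )] [S [Q ( [S [Q ( )]] )]]] }]]

( )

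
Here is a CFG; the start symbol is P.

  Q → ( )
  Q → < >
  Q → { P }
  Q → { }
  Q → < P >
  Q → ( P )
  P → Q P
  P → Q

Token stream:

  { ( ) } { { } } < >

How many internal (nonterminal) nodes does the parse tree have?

10

[P [Q { [P [Q ( )]] }] [P [Q { [P [Q { }]] }] [P [Q < >]]]]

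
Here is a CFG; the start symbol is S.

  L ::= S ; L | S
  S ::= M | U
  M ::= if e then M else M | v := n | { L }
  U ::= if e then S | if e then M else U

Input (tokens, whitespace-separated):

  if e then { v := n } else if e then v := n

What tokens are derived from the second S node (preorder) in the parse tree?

v := n

[S [U if e then [M { [L [S [M v := n]]] }] else [U if e then [S [M v := n]]]]]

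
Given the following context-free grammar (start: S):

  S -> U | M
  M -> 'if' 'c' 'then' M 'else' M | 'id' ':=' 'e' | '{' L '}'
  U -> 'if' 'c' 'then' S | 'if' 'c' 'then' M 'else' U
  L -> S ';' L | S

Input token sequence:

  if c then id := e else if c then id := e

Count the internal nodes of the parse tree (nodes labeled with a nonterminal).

6

[S [U if c then [M id := e] else [U if c then [S [M id := e]]]]]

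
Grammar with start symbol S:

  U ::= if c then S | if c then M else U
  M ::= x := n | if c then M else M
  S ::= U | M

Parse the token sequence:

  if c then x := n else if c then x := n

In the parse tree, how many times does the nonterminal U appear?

[S [U if c then [M x := n] else [U if c then [S [M x := n]]]]]

2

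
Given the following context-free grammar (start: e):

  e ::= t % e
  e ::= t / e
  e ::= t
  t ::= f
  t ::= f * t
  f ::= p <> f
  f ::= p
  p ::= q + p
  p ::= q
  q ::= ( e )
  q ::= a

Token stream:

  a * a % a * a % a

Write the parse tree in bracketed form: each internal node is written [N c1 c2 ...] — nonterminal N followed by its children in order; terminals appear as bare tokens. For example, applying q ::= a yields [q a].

[e [t [f [p [q a]]] * [t [f [p [q a]]]]] % [e [t [f [p [q a]]] * [t [f [p [q a]]]]] % [e [t [f [p [q a]]]]]]]

e
t % e
f * t % e
p * t % e
q * t % e
a * t % e
a * f % e
a * p % e
a * q % e
a * a % e
a * a % t % e
a * a % f * t % e
a * a % p * t % e
a * a % q * t % e
a * a % a * t % e
a * a % a * f % e
a * a % a * p % e
a * a % a * q % e
a * a % a * a % e
a * a % a * a % t
a * a % a * a % f
a * a % a * a % p
a * a % a * a % q
a * a % a * a % a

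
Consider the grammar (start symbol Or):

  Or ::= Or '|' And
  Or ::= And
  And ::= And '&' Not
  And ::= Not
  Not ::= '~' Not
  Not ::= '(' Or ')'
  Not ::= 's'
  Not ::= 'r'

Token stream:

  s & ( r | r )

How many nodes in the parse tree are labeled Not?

[Or [And [And [Not s]] & [Not ( [Or [Or [And [Not r]]] | [And [Not r]]] )]]]

4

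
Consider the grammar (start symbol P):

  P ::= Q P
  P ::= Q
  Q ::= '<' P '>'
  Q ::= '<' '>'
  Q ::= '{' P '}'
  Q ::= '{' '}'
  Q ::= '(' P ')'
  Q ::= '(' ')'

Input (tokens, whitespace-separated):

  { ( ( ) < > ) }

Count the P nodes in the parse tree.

[P [Q { [P [Q ( [P [Q ( )] [P [Q < >]]] )]] }]]

4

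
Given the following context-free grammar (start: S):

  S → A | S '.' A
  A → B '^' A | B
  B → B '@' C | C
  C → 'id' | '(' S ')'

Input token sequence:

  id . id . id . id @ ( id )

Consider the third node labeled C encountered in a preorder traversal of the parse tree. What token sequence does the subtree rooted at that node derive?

id

[S [S [S [S [A [B [C id]]]] . [A [B [C id]]]] . [A [B [C id]]]] . [A [B [B [C id]] @ [C ( [S [A [B [C id]]]] )]]]]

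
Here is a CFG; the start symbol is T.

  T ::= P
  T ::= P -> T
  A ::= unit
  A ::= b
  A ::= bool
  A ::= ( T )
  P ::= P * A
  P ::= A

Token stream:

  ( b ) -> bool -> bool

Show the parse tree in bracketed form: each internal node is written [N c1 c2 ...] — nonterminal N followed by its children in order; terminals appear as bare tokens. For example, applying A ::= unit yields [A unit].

T
P -> T
A -> T
( T ) -> T
( P ) -> T
( A ) -> T
( b ) -> T
( b ) -> P -> T
( b ) -> A -> T
( b ) -> bool -> T
( b ) -> bool -> P
( b ) -> bool -> A
( b ) -> bool -> bool

[T [P [A ( [T [P [A b]]] )]] -> [T [P [A bool]] -> [T [P [A bool]]]]]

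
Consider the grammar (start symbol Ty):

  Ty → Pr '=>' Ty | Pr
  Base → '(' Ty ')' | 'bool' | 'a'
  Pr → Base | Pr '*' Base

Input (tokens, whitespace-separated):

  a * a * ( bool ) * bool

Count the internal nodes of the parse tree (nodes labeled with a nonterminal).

[Ty [Pr [Pr [Pr [Pr [Base a]] * [Base a]] * [Base ( [Ty [Pr [Base bool]]] )]] * [Base bool]]]

12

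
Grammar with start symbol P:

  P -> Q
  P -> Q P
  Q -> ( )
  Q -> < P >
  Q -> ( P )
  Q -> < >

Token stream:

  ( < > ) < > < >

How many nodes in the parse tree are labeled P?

4

[P [Q ( [P [Q < >]] )] [P [Q < >] [P [Q < >]]]]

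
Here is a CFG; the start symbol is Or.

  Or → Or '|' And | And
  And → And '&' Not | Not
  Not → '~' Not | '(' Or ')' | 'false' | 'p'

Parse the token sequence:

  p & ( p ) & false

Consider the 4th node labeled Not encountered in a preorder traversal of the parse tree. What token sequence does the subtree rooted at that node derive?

false

[Or [And [And [And [Not p]] & [Not ( [Or [And [Not p]]] )]] & [Not false]]]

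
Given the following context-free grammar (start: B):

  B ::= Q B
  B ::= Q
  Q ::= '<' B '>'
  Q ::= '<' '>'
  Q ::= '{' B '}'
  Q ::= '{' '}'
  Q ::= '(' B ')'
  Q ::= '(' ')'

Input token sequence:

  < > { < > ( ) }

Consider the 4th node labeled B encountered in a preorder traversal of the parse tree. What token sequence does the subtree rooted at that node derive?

( )

[B [Q < >] [B [Q { [B [Q < >] [B [Q ( )]]] }]]]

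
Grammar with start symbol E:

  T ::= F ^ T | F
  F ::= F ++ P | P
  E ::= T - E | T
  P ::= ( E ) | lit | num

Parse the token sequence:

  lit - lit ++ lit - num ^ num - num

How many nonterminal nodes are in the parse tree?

[E [T [F [P lit]]] - [E [T [F [F [P lit]] ++ [P lit]]] - [E [T [F [P num]] ^ [T [F [P num]]]] - [E [T [F [P num]]]]]]]

21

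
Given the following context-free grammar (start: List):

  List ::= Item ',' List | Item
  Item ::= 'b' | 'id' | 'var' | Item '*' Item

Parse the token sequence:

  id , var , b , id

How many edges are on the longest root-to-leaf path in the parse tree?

[List [Item id] , [List [Item var] , [List [Item b] , [List [Item id]]]]]

5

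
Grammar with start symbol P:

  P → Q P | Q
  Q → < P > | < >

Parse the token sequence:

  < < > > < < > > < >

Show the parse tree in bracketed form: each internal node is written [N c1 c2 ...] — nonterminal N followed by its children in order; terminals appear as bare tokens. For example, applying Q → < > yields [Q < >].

P
Q P
< P > P
< Q > P
< < > > P
< < > > Q P
< < > > < P > P
< < > > < Q > P
< < > > < < > > P
< < > > < < > > Q
< < > > < < > > < >

[P [Q < [P [Q < >]] >] [P [Q < [P [Q < >]] >] [P [Q < >]]]]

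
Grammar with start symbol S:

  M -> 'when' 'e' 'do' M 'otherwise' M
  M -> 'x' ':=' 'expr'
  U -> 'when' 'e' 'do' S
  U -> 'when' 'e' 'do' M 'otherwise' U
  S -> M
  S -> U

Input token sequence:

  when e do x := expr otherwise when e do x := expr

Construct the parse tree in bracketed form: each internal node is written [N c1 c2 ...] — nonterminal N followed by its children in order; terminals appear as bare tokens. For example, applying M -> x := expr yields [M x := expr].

S
U
when e do M otherwise U
when e do x := expr otherwise U
when e do x := expr otherwise when e do S
when e do x := expr otherwise when e do M
when e do x := expr otherwise when e do x := expr

[S [U when e do [M x := expr] otherwise [U when e do [S [M x := expr]]]]]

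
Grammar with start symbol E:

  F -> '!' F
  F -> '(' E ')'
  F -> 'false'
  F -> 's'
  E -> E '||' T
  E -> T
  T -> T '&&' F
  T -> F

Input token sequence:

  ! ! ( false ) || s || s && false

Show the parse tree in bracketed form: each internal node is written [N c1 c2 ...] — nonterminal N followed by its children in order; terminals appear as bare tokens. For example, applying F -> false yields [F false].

[E [E [E [T [F ! [F ! [F ( [E [T [F false]]] )]]]]] || [T [F s]]] || [T [T [F s]] && [F false]]]

E
E || T
E || T || T
T || T || T
F || T || T
! F || T || T
! ! F || T || T
! ! ( E ) || T || T
! ! ( T ) || T || T
! ! ( F ) || T || T
! ! ( false ) || T || T
! ! ( false ) || F || T
! ! ( false ) || s || T
! ! ( false ) || s || T && F
! ! ( false ) || s || F && F
! ! ( false ) || s || s && F
! ! ( false ) || s || s && false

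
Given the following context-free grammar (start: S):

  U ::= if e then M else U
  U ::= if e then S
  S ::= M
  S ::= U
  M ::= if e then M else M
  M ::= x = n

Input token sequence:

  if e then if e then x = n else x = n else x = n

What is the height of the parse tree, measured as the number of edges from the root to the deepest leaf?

[S [M if e then [M if e then [M x = n] else [M x = n]] else [M x = n]]]

4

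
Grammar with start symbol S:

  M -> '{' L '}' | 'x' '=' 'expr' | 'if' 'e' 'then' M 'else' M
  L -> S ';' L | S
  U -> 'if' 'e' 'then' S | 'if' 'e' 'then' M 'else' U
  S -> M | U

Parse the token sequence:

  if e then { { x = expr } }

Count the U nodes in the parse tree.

1

[S [U if e then [S [M { [L [S [M { [L [S [M x = expr]]] }]]] }]]]]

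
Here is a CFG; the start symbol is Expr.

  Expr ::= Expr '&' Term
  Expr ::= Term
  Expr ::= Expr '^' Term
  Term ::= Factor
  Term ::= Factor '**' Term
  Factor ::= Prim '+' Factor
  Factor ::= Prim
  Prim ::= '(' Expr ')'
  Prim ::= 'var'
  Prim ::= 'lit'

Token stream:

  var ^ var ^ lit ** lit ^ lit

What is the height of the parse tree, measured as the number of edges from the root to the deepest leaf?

7

[Expr [Expr [Expr [Expr [Term [Factor [Prim var]]]] ^ [Term [Factor [Prim var]]]] ^ [Term [Factor [Prim lit]] ** [Term [Factor [Prim lit]]]]] ^ [Term [Factor [Prim lit]]]]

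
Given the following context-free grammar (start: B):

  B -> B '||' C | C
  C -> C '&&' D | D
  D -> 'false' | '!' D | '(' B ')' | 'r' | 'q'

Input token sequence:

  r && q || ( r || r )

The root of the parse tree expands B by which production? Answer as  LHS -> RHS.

[B [B [C [C [D r]] && [D q]]] || [C [D ( [B [B [C [D r]]] || [C [D r]]] )]]]

B -> B '||' C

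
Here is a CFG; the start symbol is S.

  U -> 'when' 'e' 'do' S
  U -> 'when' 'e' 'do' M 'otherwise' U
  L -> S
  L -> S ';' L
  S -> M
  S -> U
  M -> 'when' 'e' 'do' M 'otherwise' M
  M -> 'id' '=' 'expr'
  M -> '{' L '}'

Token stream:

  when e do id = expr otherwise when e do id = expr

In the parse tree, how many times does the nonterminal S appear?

[S [U when e do [M id = expr] otherwise [U when e do [S [M id = expr]]]]]

2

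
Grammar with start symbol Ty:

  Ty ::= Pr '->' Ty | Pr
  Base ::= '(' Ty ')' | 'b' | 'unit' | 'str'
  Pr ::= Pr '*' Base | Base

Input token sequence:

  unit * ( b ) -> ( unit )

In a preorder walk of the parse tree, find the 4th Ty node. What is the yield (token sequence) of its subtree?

unit

[Ty [Pr [Pr [Base unit]] * [Base ( [Ty [Pr [Base b]]] )]] -> [Ty [Pr [Base ( [Ty [Pr [Base unit]]] )]]]]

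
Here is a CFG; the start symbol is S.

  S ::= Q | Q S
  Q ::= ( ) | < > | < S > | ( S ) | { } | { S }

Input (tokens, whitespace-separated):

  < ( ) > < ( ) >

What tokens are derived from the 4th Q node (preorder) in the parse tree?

( )

[S [Q < [S [Q ( )]] >] [S [Q < [S [Q ( )]] >]]]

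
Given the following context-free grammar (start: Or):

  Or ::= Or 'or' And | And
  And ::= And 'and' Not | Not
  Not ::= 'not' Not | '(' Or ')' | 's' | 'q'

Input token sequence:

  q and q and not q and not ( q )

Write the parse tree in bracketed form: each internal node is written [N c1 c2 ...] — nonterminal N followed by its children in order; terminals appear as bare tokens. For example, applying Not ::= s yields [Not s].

[Or [And [And [And [And [Not q]] and [Not q]] and [Not not [Not q]]] and [Not not [Not ( [Or [And [Not q]]] )]]]]

Or
And
And and Not
And and Not and Not
And and Not and Not and Not
Not and Not and Not and Not
q and Not and Not and Not
q and q and Not and Not
q and q and not Not and Not
q and q and not q and Not
q and q and not q and not Not
q and q and not q and not ( Or )
q and q and not q and not ( And )
q and q and not q and not ( Not )
q and q and not q and not ( q )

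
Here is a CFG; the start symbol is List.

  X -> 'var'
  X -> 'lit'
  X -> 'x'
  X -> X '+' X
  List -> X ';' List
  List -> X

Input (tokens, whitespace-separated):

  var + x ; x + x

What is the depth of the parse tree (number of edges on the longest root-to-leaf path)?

4

[List [X [X var] + [X x]] ; [List [X [X x] + [X x]]]]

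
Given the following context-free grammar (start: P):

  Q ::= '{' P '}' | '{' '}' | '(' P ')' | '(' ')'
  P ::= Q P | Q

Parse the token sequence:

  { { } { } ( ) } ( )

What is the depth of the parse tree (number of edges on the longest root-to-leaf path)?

[P [Q { [P [Q { }] [P [Q { }] [P [Q ( )]]]] }] [P [Q ( )]]]

6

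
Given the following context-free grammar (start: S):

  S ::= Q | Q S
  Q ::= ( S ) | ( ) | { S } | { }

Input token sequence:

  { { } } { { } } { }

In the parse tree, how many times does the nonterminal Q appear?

[S [Q { [S [Q { }]] }] [S [Q { [S [Q { }]] }] [S [Q { }]]]]

5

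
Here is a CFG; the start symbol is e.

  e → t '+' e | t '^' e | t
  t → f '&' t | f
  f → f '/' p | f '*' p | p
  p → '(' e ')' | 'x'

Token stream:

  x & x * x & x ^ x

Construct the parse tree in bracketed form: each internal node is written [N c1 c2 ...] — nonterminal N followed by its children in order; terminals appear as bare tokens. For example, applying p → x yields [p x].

e
t ^ e
f & t ^ e
p & t ^ e
x & t ^ e
x & f & t ^ e
x & f * p & t ^ e
x & p * p & t ^ e
x & x * p & t ^ e
x & x * x & t ^ e
x & x * x & f ^ e
x & x * x & p ^ e
x & x * x & x ^ e
x & x * x & x ^ t
x & x * x & x ^ f
x & x * x & x ^ p
x & x * x & x ^ x

[e [t [f [p x]] & [t [f [f [p x]] * [p x]] & [t [f [p x]]]]] ^ [e [t [f [p x]]]]]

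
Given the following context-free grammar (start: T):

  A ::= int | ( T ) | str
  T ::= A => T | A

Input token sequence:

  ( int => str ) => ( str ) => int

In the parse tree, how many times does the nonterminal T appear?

6

[T [A ( [T [A int] => [T [A str]]] )] => [T [A ( [T [A str]] )] => [T [A int]]]]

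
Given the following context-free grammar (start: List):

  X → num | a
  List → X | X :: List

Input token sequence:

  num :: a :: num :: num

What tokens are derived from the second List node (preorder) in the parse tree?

a :: num :: num

[List [X num] :: [List [X a] :: [List [X num] :: [List [X num]]]]]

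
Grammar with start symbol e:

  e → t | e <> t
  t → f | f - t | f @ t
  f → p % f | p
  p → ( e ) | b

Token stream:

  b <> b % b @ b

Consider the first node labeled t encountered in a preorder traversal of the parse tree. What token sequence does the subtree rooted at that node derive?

[e [e [t [f [p b]]]] <> [t [f [p b] % [f [p b]]] @ [t [f [p b]]]]]

b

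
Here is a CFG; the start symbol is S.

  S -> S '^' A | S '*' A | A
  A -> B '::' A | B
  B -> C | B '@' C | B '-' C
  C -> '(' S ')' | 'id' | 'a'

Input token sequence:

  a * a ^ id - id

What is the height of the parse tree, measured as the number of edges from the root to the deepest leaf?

6

[S [S [S [A [B [C a]]]] * [A [B [C a]]]] ^ [A [B [B [C id]] - [C id]]]]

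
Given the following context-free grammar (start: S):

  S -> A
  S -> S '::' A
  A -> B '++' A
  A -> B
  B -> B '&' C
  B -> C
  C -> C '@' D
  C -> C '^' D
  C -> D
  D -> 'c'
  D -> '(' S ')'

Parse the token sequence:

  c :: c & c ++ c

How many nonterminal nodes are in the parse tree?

[S [S [A [B [C [D c]]]]] :: [A [B [B [C [D c]]] & [C [D c]]] ++ [A [B [C [D c]]]]]]

17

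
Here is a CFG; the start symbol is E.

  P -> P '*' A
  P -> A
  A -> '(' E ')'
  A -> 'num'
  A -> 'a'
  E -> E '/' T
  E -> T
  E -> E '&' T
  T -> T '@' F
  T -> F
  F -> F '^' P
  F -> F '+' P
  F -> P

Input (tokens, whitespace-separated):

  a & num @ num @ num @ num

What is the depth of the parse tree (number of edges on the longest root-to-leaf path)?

8

[E [E [T [F [P [A a]]]]] & [T [T [T [T [F [P [A num]]]] @ [F [P [A num]]]] @ [F [P [A num]]]] @ [F [P [A num]]]]]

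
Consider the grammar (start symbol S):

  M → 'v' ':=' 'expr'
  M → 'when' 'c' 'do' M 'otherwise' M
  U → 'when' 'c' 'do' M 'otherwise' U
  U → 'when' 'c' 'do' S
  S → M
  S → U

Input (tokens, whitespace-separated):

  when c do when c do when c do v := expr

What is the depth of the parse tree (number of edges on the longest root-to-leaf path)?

8

[S [U when c do [S [U when c do [S [U when c do [S [M v := expr]]]]]]]]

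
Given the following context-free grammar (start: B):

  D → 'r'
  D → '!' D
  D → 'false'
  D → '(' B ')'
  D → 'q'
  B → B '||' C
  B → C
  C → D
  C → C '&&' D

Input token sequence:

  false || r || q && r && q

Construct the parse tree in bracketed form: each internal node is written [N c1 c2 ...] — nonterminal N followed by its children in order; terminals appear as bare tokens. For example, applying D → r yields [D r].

B
B || C
B || C || C
C || C || C
D || C || C
false || C || C
false || D || C
false || r || C
false || r || C && D
false || r || C && D && D
false || r || D && D && D
false || r || q && D && D
false || r || q && r && D
false || r || q && r && q

[B [B [B [C [D false]]] || [C [D r]]] || [C [C [C [D q]] && [D r]] && [D q]]]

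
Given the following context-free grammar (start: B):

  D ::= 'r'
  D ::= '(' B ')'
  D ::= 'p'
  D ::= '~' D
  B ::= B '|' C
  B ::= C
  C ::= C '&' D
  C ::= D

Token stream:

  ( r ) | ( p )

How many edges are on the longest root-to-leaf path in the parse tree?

[B [B [C [D ( [B [C [D r]]] )]]] | [C [D ( [B [C [D p]]] )]]]

7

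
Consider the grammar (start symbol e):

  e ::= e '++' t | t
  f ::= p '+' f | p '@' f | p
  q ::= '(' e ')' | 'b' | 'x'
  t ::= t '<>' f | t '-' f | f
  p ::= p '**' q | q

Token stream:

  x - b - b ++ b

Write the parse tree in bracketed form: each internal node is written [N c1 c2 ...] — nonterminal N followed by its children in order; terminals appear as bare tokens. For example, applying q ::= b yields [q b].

e
e ++ t
t ++ t
t - f ++ t
t - f - f ++ t
f - f - f ++ t
p - f - f ++ t
q - f - f ++ t
x - f - f ++ t
x - p - f ++ t
x - q - f ++ t
x - b - f ++ t
x - b - p ++ t
x - b - q ++ t
x - b - b ++ t
x - b - b ++ f
x - b - b ++ p
x - b - b ++ q
x - b - b ++ b

[e [e [t [t [t [f [p [q x]]]] - [f [p [q b]]]] - [f [p [q b]]]]] ++ [t [f [p [q b]]]]]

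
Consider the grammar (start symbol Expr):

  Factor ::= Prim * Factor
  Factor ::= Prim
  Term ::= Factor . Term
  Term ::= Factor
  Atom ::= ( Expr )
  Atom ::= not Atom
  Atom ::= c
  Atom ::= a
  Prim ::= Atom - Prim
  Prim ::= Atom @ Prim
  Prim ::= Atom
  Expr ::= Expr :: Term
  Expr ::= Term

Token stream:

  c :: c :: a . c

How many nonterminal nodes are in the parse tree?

[Expr [Expr [Expr [Term [Factor [Prim [Atom c]]]]] :: [Term [Factor [Prim [Atom c]]]]] :: [Term [Factor [Prim [Atom a]]] . [Term [Factor [Prim [Atom c]]]]]]

19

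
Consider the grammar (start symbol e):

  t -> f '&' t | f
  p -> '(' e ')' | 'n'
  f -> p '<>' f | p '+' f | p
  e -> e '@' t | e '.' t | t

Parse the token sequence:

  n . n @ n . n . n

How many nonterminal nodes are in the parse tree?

[e [e [e [e [e [t [f [p n]]]] . [t [f [p n]]]] @ [t [f [p n]]]] . [t [f [p n]]]] . [t [f [p n]]]]

20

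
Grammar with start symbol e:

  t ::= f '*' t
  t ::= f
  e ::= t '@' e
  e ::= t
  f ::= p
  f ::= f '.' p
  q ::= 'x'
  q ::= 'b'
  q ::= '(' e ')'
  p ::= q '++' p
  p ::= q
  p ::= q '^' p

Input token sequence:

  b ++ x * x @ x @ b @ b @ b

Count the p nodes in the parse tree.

[e [t [f [p [q b] ++ [p [q x]]]] * [t [f [p [q x]]]]] @ [e [t [f [p [q x]]]] @ [e [t [f [p [q b]]]] @ [e [t [f [p [q b]]]] @ [e [t [f [p [q b]]]]]]]]]

7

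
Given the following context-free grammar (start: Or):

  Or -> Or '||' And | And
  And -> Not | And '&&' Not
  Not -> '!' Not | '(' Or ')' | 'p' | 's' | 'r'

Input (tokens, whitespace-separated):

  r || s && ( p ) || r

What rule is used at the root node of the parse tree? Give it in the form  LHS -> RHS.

[Or [Or [Or [And [Not r]]] || [And [And [Not s]] && [Not ( [Or [And [Not p]]] )]]] || [And [Not r]]]

Or -> Or '||' And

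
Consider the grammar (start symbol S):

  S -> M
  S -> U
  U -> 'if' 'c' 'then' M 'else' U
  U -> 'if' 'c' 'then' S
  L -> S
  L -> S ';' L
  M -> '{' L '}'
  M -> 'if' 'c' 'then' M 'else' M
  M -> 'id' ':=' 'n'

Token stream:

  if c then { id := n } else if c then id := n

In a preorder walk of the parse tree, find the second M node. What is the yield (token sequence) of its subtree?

[S [U if c then [M { [L [S [M id := n]]] }] else [U if c then [S [M id := n]]]]]

id := n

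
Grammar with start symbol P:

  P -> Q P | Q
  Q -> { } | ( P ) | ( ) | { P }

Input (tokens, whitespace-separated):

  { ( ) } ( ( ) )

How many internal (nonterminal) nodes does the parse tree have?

[P [Q { [P [Q ( )]] }] [P [Q ( [P [Q ( )]] )]]]

8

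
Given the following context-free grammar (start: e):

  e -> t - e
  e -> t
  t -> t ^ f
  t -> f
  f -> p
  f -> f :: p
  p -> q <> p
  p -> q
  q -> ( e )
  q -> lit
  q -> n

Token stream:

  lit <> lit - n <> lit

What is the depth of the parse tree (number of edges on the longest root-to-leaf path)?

7

[e [t [f [p [q lit] <> [p [q lit]]]]] - [e [t [f [p [q n] <> [p [q lit]]]]]]]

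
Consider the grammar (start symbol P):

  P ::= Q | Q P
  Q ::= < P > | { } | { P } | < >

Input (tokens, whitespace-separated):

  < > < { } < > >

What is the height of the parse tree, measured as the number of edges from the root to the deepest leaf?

6

[P [Q < >] [P [Q < [P [Q { }] [P [Q < >]]] >]]]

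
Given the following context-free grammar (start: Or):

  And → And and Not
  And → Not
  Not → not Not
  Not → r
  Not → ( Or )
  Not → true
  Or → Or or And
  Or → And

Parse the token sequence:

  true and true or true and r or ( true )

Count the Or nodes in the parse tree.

4

[Or [Or [Or [And [And [Not true]] and [Not true]]] or [And [And [Not true]] and [Not r]]] or [And [Not ( [Or [And [Not true]]] )]]]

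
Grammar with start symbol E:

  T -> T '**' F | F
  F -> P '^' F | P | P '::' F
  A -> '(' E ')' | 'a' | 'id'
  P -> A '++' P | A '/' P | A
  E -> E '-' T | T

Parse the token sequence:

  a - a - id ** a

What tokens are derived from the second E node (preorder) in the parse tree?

[E [E [E [T [F [P [A a]]]]] - [T [F [P [A a]]]]] - [T [T [F [P [A id]]]] ** [F [P [A a]]]]]

a - a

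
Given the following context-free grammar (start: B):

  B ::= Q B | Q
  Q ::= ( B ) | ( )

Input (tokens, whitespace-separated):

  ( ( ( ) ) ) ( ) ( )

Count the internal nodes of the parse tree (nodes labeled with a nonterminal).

[B [Q ( [B [Q ( [B [Q ( )]] )]] )] [B [Q ( )] [B [Q ( )]]]]

10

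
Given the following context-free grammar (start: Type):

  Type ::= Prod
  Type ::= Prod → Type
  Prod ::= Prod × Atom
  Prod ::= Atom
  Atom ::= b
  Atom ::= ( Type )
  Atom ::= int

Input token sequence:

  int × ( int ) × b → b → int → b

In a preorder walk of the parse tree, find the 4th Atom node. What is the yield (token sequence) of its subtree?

b

[Type [Prod [Prod [Prod [Atom int]] × [Atom ( [Type [Prod [Atom int]]] )]] × [Atom b]] → [Type [Prod [Atom b]] → [Type [Prod [Atom int]] → [Type [Prod [Atom b]]]]]]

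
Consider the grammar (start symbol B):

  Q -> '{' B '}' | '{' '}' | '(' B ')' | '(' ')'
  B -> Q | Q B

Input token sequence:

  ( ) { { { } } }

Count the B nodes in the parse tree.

[B [Q ( )] [B [Q { [B [Q { [B [Q { }]] }]] }]]]

4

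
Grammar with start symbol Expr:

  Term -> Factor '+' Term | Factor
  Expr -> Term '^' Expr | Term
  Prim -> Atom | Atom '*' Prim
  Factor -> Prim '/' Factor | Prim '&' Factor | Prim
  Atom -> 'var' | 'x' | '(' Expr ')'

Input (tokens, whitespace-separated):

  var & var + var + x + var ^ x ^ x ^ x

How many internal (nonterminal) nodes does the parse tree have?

[Expr [Term [Factor [Prim [Atom var]] & [Factor [Prim [Atom var]]]] + [Term [Factor [Prim [Atom var]]] + [Term [Factor [Prim [Atom x]]] + [Term [Factor [Prim [Atom var]]]]]]] ^ [Expr [Term [Factor [Prim [Atom x]]]] ^ [Expr [Term [Factor [Prim [Atom x]]]] ^ [Expr [Term [Factor [Prim [Atom x]]]]]]]]

35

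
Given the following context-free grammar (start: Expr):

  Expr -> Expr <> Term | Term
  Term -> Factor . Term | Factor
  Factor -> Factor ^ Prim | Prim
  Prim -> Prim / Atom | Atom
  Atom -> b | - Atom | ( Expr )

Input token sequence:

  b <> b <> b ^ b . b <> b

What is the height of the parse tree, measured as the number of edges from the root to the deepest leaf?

[Expr [Expr [Expr [Expr [Term [Factor [Prim [Atom b]]]]] <> [Term [Factor [Prim [Atom b]]]]] <> [Term [Factor [Factor [Prim [Atom b]]] ^ [Prim [Atom b]]] . [Term [Factor [Prim [Atom b]]]]]] <> [Term [Factor [Prim [Atom b]]]]]

8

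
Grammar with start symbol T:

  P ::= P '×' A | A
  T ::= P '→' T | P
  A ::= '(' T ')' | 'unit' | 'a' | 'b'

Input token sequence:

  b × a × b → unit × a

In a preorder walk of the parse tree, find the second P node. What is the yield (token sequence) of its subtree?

b × a

[T [P [P [P [A b]] × [A a]] × [A b]] → [T [P [P [A unit]] × [A a]]]]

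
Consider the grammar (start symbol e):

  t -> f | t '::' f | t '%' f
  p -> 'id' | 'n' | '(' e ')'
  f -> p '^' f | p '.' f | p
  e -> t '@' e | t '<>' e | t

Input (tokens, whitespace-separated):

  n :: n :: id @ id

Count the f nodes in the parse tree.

[e [t [t [t [f [p n]]] :: [f [p n]]] :: [f [p id]]] @ [e [t [f [p id]]]]]

4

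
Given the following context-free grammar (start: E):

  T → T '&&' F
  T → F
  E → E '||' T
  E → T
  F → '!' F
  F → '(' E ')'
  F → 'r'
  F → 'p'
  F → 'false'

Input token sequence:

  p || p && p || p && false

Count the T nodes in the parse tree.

[E [E [E [T [F p]]] || [T [T [F p]] && [F p]]] || [T [T [F p]] && [F false]]]

5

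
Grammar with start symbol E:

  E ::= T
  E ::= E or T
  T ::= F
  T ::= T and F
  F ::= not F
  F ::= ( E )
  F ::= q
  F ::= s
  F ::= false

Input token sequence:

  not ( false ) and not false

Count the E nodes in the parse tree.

[E [T [T [F not [F ( [E [T [F false]]] )]]] and [F not [F false]]]]

2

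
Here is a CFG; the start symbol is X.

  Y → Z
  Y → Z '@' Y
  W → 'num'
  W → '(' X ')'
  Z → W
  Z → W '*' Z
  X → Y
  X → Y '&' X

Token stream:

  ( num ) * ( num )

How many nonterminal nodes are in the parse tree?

14

[X [Y [Z [W ( [X [Y [Z [W num]]]] )] * [Z [W ( [X [Y [Z [W num]]]] )]]]]]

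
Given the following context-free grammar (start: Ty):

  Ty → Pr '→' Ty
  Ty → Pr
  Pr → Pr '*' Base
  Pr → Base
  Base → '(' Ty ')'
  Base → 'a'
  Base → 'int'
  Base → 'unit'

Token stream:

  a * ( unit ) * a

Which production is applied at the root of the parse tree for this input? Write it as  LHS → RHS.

[Ty [Pr [Pr [Pr [Base a]] * [Base ( [Ty [Pr [Base unit]]] )]] * [Base a]]]

Ty → Pr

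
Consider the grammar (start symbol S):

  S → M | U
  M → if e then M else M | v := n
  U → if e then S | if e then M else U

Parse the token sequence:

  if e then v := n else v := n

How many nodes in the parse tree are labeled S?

1

[S [M if e then [M v := n] else [M v := n]]]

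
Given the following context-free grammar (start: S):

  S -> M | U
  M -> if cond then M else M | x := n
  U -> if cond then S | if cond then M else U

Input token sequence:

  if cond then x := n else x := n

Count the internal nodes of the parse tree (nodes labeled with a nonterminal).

4

[S [M if cond then [M x := n] else [M x := n]]]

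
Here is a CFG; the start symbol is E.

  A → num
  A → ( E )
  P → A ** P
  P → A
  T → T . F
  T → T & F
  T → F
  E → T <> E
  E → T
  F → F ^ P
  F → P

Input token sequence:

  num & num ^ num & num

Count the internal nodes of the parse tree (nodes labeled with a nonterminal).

[E [T [T [T [F [P [A num]]]] & [F [F [P [A num]]] ^ [P [A num]]]] & [F [P [A num]]]]]

16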